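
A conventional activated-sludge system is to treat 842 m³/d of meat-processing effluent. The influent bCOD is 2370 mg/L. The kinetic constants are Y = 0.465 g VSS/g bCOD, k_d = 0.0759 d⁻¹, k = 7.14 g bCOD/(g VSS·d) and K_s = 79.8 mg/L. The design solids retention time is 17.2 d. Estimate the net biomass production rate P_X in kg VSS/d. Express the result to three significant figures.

P_X ≈ 402 kg VSS/d

From the Monod/SRT balance for a CMAS, S = K_s·(1+k_d θ_c)/[θ_c·(Y k − k_d) − 1] = 79.8 × (1 + 0.0759 × 17.2) / [17.2 × (0.465 × 7.14 − 0.0759) − 1] = 184.0 / 54.80 = 3.357 mg/L.
Correct the yield for decay: Y_obs = Y/(1 + k_d θ_c) = 0.465 / (1 + 0.0759 × 17.2) = 0.465 / 2.305 = 0.2017.
Mass of bCOD removed per day: Q(S₀ − S) = 842 × 2367 g/m³ = 1993 kg/d.
So the net sludge growth is P_X = 0.2017 × 1993 = 401.9 kg VSS/d.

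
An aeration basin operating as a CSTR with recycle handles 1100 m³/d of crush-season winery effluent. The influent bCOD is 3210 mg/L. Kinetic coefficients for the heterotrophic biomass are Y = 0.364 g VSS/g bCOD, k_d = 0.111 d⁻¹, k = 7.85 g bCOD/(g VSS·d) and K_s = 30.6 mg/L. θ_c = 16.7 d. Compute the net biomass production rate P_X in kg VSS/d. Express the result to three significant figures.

P_X ≈ 450 kg VSS/d

From the Monod/SRT balance for a CMAS, S = K_s·(1+k_d θ_c)/[θ_c·(Y k − k_d) − 1] = 30.6 × (1 + 0.111 × 16.7) / [16.7 × (0.364 × 7.85 − 0.111) − 1] = 87.32 / 44.86 = 1.946 mg/L.
The observed yield is Y_obs = Y/(1 + k_d·θ_c) = 0.364 / (1 + 0.111 × 16.7) = 0.364 / 2.854 = 0.1276 g VSS per g bCOD removed.
ΔS = 3210 − 1.95 = 3208 mg/L, so the substrate removal rate is 1100 × 3208/1000 = 3529 kg bCOD/d.
Biomass produced: P_X = Y_obs·Q·ΔS = 0.1276 × 3529 ≈ 450.1 kg VSS/d.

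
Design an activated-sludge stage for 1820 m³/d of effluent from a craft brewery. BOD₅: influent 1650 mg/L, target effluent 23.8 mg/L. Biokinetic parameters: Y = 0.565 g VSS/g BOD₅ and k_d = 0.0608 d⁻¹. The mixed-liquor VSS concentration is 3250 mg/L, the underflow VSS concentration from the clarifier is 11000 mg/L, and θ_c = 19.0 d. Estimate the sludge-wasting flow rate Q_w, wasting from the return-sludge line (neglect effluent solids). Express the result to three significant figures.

Q_w ≈ 70.5 m³/d

Steady-state biomass mass balance: V·X·(1 + k_d·θ_c) = Y·Q·(S₀ − S)·θ_c, so V = 0.565 × 1820 × (1650 − 23.8) × 19.0 / [3250 × (1 + 0.0608 × 19.0)] = 3.18×10^7 / 7004 = 4536 m³.
θ_c = V·X/(Q_w·X_r) when wasting from the recycle, so Q_w = V·X/(θ_c·X_r) = 4536 × 3250 / (19.0 × 11000) = 70.54 m³/d.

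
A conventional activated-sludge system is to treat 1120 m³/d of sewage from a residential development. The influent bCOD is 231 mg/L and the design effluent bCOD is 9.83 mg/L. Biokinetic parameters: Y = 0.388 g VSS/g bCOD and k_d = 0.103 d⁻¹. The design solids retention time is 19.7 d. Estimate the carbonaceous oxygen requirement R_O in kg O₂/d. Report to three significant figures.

The observed yield is Y_obs = Y/(1 + k_d·θ_c) = 0.388 / (1 + 0.103 × 19.7) = 0.388 / 3.029 = 0.1281 g VSS per g bCOD removed.
Substrate removed = Q·(S₀ − S) = 1120 m³/d × (231 − 9.83) g/m³ = 2.48×10^5 g/d = 247.7 kg/d.
Biomass synthesised: P_X = Y_obs × 247.7 = 31.73 kg VSS/d.
Carbonaceous O₂ demand = substrate oxidised − cell-mass equivalent = 247.7 − 1.42 × 31.73 = 202.7 kg O₂/d.

R_O ≈ 203 kg O₂/d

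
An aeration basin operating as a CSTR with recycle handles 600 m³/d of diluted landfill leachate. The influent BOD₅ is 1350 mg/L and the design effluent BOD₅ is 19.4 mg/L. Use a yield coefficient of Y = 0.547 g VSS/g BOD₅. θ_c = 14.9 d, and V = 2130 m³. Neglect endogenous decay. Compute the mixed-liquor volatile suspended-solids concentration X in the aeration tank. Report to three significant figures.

From V·X = Y·Q·(S₀ − S)·θ_c (decay neglected): X = 0.547 × 600 × (1350 − 19.4) × 14.9 / 2130 = 3055 mg/L.

X ≈ 3050 mg/L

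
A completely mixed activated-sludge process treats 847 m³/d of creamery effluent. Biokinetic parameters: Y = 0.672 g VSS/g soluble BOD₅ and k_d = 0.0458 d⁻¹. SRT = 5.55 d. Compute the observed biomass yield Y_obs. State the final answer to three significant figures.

Y_obs ≈ 0.536 g VSS/g soluble BOD₅

Y_obs = Y / (1 + k_d θ_c) = 0.672 / (1 + 0.0458 × 5.55) = 0.672 / 1.254 = 0.5358.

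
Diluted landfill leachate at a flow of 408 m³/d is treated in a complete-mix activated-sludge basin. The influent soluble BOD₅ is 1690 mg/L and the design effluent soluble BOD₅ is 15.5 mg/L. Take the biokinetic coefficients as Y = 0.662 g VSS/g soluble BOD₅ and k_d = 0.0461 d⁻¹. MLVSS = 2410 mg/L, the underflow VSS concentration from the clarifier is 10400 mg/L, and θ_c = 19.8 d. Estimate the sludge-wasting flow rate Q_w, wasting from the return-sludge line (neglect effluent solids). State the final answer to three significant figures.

Q_w ≈ 22.7 m³/d

Steady-state biomass mass balance: V·X·(1 + k_d·θ_c) = Y·Q·(S₀ − S)·θ_c, so V = 0.662 × 408 × (1690 − 15.5) × 19.8 / [2410 × (1 + 0.0461 × 19.8)] = 8.96×10^6 / 4610 = 1943 m³.
Q_w = (V·X)/(θ_c X_r) = 1943 × 2410 / (19.8 × 10400) = 22.74 m³/d.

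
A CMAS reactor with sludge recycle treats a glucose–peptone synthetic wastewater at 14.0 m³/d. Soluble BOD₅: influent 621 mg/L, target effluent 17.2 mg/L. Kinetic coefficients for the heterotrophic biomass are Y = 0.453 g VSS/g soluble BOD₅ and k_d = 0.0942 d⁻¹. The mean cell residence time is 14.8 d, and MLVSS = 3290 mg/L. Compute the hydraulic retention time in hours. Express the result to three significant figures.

τ ≈ 12.3 h

From the SRT design equation V = Y Q (S₀−S) θ_c / [X (1 + k_d θ_c)] = 0.453 × 14.0 × (621 − 17.2) × 14.8 / [3290 × (1 + 0.0942 × 14.8)] = 5.67×10^4 / 7877 = 7.195 m³.
Hydraulic retention time τ = V/Q = 7.195 / 14.0 = 0.5139 d = 12.33 h.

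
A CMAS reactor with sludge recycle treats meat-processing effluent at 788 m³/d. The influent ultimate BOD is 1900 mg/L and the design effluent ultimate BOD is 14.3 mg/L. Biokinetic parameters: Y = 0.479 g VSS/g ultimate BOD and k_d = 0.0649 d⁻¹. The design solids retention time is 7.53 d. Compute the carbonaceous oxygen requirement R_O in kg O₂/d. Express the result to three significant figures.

R_O ≈ 807 kg O₂/d

The observed yield is Y_obs = Y/(1 + k_d·θ_c) = 0.479 / (1 + 0.0649 × 7.53) = 0.479 / 1.489 = 0.3218 g VSS per g ultimate BOD removed.
Q·(S₀ − S) = 788 × (1900 − 14.3) × 10⁻³ = 1486 kg/d removed.
Biomass synthesised: P_X = Y_obs × 1486 = 478.1 kg VSS/d.
R_O = Q·(S₀ − S) − 1.42·P_X = 1486 − 1.42 × 478.1 = 807.0 kg O₂/d.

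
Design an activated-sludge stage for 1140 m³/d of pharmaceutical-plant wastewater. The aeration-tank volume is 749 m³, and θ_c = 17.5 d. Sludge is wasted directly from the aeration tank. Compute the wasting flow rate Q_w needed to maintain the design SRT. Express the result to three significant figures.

Q_w ≈ 42.8 m³/d

With mixed-liquor wasting, θ_c = V/Q_w, so Q_w = V/θ_c = 749.0/17.5 = 42.80 m³/d.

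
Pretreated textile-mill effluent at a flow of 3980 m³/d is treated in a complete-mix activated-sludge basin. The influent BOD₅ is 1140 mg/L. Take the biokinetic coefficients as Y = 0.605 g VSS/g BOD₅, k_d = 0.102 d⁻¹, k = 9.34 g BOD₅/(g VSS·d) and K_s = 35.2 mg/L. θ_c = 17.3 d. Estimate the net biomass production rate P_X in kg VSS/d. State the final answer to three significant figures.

P_X ≈ 992 kg VSS/d

From the Monod/SRT balance for a CMAS, S = K_s·(1+k_d θ_c)/[θ_c·(Y k − k_d) − 1] = 35.2 × (1 + 0.102 × 17.3) / [17.3 × (0.605 × 9.34 − 0.102) − 1] = 97.31 / 94.99 = 1.024 mg/L.
Observed yield with endogenous decay: Y_obs = Y / (1 + k_d·θ_c) = 0.605 / (1 + 0.102 × 17.3) = 0.605 / 2.765 = 0.2188 g VSS/g BOD₅.
Mass of BOD₅ removed per day: Q(S₀ − S) = 3980 × 1139 g/m³ = 4533 kg/d.
Biomass produced: P_X = Y_obs·Q·ΔS = 0.2188 × 4533 ≈ 992.0 kg VSS/d.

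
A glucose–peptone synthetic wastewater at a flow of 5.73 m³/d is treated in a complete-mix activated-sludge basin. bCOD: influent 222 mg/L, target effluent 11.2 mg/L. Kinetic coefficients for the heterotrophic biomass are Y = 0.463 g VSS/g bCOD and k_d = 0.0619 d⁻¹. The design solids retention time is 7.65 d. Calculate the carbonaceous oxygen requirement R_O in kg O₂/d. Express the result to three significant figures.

R_O ≈ 0.669 kg O₂/d

Observed yield with endogenous decay: Y_obs = Y / (1 + k_d·θ_c) = 0.463 / (1 + 0.0619 × 7.65) = 0.463 / 1.474 = 0.3142 g VSS/g bCOD.
Q·(S₀ − S) = 5.73 × (222 − 11.2) × 10⁻³ = 1.208 kg/d removed.
Net sludge production P_X = 0.3142 × 1.208 = 0.3795 kg VSS/d.
Carbonaceous O₂ demand = substrate oxidised − cell-mass equivalent = 1.208 − 1.42 × 0.3795 = 0.6690 kg O₂/d.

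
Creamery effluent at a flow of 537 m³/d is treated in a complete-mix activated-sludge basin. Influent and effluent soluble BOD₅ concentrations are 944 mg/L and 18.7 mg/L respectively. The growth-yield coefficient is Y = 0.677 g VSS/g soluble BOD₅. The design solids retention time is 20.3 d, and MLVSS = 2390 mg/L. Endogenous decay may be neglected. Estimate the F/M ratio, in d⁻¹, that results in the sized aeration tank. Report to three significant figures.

F/M ≈ 0.0742 d⁻¹

With k_d = 0 the design equation reduces to V = Y Q (S₀−S) θ_c / X = 0.677 × 537 × (944 − 18.7) × 20.3 / 2390 = 2857 m³.
F/M = applied load / biomass = Q·S₀/(V·X) = 537 × 944 / (2857 × 2390) = 0.07423 d⁻¹.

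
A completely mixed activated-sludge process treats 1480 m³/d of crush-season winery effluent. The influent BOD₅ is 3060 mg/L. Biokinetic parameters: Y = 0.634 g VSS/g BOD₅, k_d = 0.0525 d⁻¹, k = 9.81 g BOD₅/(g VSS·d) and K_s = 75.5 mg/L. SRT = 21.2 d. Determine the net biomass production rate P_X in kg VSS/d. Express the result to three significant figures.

For a completely mixed reactor with recycle the Lawrence–McCarty relation gives S = K_s·(1 + k_d·θ_c) / [θ_c·(Y·k − k_d) − 1] = 75.5 × (1 + 0.0525 × 21.2) / [21.2 × (0.634 × 9.81 − 0.0525) − 1] = 159.5 / 129.7 = 1.230 mg/L.
Observed yield with endogenous decay: Y_obs = Y / (1 + k_d·θ_c) = 0.634 / (1 + 0.0525 × 21.2) = 0.634 / 2.113 = 0.3000 g VSS/g BOD₅.
Q·(S₀ − S) = 1480 × (3060 − 1.23) × 10⁻³ = 4527 kg/d removed.
So the net sludge growth is P_X = 0.3000 × 4527 = 1358 kg VSS/d.

P_X ≈ 1360 kg VSS/d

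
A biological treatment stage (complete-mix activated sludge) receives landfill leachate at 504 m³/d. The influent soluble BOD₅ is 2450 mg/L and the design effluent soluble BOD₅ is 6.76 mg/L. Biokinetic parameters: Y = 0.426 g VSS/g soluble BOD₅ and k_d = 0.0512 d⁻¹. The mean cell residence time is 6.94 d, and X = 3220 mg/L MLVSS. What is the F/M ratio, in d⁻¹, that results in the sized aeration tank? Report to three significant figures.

Rearranging the biomass balance for a CMAS with decay, V = Y·Q·ΔS·θ_c / [X·(1+k_d θ_c)] = 0.426 × 504 × (2450 − 6.76) × 6.94 / [3220 × (1 + 0.0512 × 6.94)] = 3.64×10^6 / 4364 = 834.2 m³.
F/M = applied load / biomass = Q·S₀/(V·X) = 504 × 2450 / (834.2 × 3220) = 0.4597 d⁻¹.

F/M ≈ 0.460 d⁻¹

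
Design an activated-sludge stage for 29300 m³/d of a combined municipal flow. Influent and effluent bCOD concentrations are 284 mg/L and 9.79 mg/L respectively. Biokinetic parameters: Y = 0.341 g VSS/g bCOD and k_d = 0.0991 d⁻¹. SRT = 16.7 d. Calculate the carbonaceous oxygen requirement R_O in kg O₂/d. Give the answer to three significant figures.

The observed yield is Y_obs = Y/(1 + k_d·θ_c) = 0.341 / (1 + 0.0991 × 16.7) = 0.341 / 2.655 = 0.1284 g VSS per g bCOD removed.
Mass of bCOD removed per day: Q(S₀ − S) = 29300 × 274.2 g/m³ = 8034 kg/d.
P_X = Y_obs·Q·(S₀ − S) = 0.1284 × 8034 = 1032 kg VSS/d.
R_O = Q·ΔS − 1.42 P_X = 8034 − 1465 = 6569 kg O₂/d.

R_O ≈ 6570 kg O₂/d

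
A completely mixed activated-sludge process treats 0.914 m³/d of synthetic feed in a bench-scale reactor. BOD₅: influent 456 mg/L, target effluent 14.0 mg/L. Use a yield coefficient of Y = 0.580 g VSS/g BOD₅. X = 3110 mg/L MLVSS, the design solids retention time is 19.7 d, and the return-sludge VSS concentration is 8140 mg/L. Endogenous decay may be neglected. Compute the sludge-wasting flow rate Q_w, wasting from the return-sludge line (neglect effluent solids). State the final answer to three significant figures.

Q_w ≈ 0.0288 m³/d

Biomass mass balance (decay neglected): V·X = Y·Q·(S₀ − S)·θ_c, so V = 0.580 × 0.914 × (456 − 14.0) × 19.7 / 3110 = 1.484 m³.
Q_w = (V·X)/(θ_c X_r) = 1.484 × 3110 / (19.7 × 8140) = 0.02879 m³/d.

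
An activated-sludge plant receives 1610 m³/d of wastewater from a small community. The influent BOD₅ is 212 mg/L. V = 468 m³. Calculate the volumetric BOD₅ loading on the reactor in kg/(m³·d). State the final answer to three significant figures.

L_v ≈ 0.729 kg BOD₅/(m³·d)

Volumetric loading L_v = Q·S₀ / V = 1610 × 212 g/m³ / 468.0 m³ = 729.3 g/(m³·d) = 0.7293 kg BOD₅/(m³·d).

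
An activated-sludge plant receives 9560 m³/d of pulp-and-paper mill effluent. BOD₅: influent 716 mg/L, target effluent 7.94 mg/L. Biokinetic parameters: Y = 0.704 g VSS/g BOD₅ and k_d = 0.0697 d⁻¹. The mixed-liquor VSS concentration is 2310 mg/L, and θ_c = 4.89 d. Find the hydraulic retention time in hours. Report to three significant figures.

τ ≈ 18.9 h

Steady-state biomass mass balance: V·X·(1 + k_d·θ_c) = Y·Q·(S₀ − S)·θ_c, so V = 0.704 × 9560 × (716 − 7.94) × 4.89 / [2310 × (1 + 0.0697 × 4.89)] = 2.33×10^7 / 3097 = 7524 m³.
HRT = V/Q = 7524 m³ / 9560 m³·d⁻¹ = 0.7870 d × 24 = 18.89 h.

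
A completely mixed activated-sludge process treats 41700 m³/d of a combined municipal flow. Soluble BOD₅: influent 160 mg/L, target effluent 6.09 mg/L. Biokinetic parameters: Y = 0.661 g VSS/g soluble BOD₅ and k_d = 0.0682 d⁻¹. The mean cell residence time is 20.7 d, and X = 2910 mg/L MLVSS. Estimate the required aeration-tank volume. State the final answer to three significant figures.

V ≈ 12500 m³

Steady-state biomass mass balance: V·X·(1 + k_d·θ_c) = Y·Q·(S₀ − S)·θ_c, so V = 0.661 × 41700 × (160 − 6.09) × 20.7 / [2910 × (1 + 0.0682 × 20.7)] = 8.78×10^7 / 7018 = 12513 m³.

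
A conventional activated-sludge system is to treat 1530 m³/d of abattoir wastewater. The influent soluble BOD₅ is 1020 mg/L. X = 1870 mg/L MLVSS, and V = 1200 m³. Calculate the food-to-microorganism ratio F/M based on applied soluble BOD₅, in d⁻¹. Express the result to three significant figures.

F/M ≈ 0.695 d⁻¹

F/M = applied load / biomass = Q·S₀/(V·X) = 1530 × 1020 / (1200 × 1870) = 0.6955 d⁻¹.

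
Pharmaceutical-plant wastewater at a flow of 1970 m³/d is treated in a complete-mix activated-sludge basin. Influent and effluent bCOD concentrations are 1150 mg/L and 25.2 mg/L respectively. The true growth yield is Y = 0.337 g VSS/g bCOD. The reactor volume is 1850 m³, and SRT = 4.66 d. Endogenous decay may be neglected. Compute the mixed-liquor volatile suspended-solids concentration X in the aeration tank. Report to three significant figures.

X ≈ 1880 mg/L

Without decay, X = Y Q (S₀−S) θ_c / V = 0.337 × 1970 × (1150 − 25.2) × 4.66 / 1850 = 1881 mg/L.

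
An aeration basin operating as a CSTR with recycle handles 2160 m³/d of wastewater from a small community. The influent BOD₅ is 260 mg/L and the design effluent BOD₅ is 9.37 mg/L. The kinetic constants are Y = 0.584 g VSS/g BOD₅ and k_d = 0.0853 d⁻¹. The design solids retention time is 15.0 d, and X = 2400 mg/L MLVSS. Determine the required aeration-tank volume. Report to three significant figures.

Rearranging the biomass balance for a CMAS with decay, V = Y·Q·ΔS·θ_c / [X·(1+k_d θ_c)] = 0.584 × 2160 × (260 − 9.37) × 15.0 / [2400 × (1 + 0.0853 × 15.0)] = 4.74×10^6 / 5471 = 866.8 m³.

V ≈ 867 m³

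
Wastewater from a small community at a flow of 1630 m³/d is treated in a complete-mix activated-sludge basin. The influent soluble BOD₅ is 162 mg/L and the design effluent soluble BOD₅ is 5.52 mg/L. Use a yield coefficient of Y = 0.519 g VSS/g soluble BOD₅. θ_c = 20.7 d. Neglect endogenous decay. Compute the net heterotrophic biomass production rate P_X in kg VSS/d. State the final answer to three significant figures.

With endogenous decay neglected, the observed yield equals the true yield: Y_obs = Y = 0.519 g VSS/g soluble BOD₅.
Mass of soluble BOD₅ removed per day: Q(S₀ − S) = 1630 × 156.5 g/m³ = 255.1 kg/d.
Net biomass production P_X = Y_obs × Q·(S₀ − S) = 0.5190 × 255.1 = 132.4 kg VSS/d.

P_X ≈ 132 kg VSS/d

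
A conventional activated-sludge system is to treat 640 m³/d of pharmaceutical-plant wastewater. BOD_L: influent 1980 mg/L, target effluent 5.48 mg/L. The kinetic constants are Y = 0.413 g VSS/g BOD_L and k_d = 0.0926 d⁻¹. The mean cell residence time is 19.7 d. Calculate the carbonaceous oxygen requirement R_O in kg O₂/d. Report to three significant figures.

R_O ≈ 1000 kg O₂/d

The observed yield is Y_obs = Y/(1 + k_d·θ_c) = 0.413 / (1 + 0.0926 × 19.7) = 0.413 / 2.824 = 0.1462 g VSS per g BOD_L removed.
ΔS = 1980 − 5.48 = 1975 mg/L, so the substrate removal rate is 640 × 1975/1000 = 1264 kg BOD_L/d.
P_X = Y_obs·Q·(S₀ − S) = 0.1462 × 1264 = 184.8 kg VSS/d.
Carbonaceous O₂ demand = substrate oxidised − cell-mass equivalent = 1264 − 1.42 × 184.8 = 1001 kg O₂/d.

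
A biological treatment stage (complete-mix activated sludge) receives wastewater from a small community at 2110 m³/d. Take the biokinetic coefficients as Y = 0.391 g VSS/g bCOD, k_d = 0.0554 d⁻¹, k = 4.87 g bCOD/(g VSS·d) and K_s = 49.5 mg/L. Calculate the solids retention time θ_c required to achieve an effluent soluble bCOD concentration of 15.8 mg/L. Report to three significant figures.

θ_c ≈ 2.47 d

Specific growth rate at S = 15.8 mg/L: μ = YkS/(K_s+S) = 0.391·4.87·15.8/(49.5+15.8) = 0.4607 d⁻¹.
1/θ_c = 0.4607 − 0.0554 = 0.4053 d⁻¹, so θ_c = 2.467 d.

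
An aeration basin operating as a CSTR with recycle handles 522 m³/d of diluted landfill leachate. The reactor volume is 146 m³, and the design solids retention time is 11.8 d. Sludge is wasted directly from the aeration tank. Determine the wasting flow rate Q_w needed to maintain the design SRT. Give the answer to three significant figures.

Q_w ≈ 12.4 m³/d

With mixed-liquor wasting, θ_c = V/Q_w, so Q_w = V/θ_c = 146.0/11.8 = 12.37 m³/d.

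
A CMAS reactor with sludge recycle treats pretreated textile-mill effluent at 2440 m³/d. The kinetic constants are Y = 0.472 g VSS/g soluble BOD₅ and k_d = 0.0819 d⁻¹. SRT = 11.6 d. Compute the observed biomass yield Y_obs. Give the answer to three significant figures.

The observed yield is Y_obs = Y/(1 + k_d·θ_c) = 0.472 / (1 + 0.0819 × 11.6) = 0.472 / 1.950 = 0.2420 g VSS per g soluble BOD₅ removed.

Y_obs ≈ 0.242 g VSS/g soluble BOD₅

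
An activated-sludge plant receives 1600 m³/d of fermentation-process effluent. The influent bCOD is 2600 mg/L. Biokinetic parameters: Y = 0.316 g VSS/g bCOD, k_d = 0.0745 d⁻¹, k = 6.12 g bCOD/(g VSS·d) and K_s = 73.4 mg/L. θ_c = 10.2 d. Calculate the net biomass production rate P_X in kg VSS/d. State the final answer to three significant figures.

P_X ≈ 745 kg VSS/d

For a completely mixed reactor with recycle the Lawrence–McCarty relation gives S = K_s·(1 + k_d·θ_c) / [θ_c·(Y·k − k_d) − 1] = 73.4 × (1 + 0.0745 × 10.2) / [10.2 × (0.316 × 6.12 − 0.0745) − 1] = 129.2 / 17.97 = 7.190 mg/L.
Y_obs = Y / (1 + k_d θ_c) = 0.316 / (1 + 0.0745 × 10.2) = 0.316 / 1.760 = 0.1796.
Substrate removed = Q·(S₀ − S) = 1600 m³/d × (2600 − 7.19) g/m³ = 4.15×10^6 g/d = 4148 kg/d.
P_X = Y_obs · Q(S₀ − S) = 0.1796 × 4148 = 744.9 kg VSS/d.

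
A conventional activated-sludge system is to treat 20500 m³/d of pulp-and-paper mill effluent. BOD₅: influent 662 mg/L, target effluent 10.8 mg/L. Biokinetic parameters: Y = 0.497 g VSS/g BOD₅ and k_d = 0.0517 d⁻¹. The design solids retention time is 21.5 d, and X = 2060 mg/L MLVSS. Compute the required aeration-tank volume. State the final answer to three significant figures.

Steady-state biomass mass balance: V·X·(1 + k_d·θ_c) = Y·Q·(S₀ − S)·θ_c, so V = 0.497 × 20500 × (662 − 10.8) × 21.5 / [2060 × (1 + 0.0517 × 21.5)] = 1.43×10^8 / 4350 = 32794 m³.

V ≈ 32800 m³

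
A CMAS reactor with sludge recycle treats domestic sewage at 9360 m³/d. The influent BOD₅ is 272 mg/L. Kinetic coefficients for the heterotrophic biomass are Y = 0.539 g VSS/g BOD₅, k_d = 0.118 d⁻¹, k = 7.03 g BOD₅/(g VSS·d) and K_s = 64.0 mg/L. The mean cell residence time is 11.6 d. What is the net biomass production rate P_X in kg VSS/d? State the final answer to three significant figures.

Effluent substrate depends only on kinetics and SRT: S = K_s(1 + k_d θ_c) / [θ_c(Yk − k_d) − 1] = 64.0 × (1 + 0.118 × 11.6) / [11.6 × (0.539 × 7.03 − 0.118) − 1] = 151.6 / 41.59 = 3.646 mg/L.
Observed yield with endogenous decay: Y_obs = Y / (1 + k_d·θ_c) = 0.539 / (1 + 0.118 × 11.6) = 0.539 / 2.369 = 0.2275 g VSS/g BOD₅.
Mass of BOD₅ removed per day: Q(S₀ − S) = 9360 × 268.4 g/m³ = 2512 kg/d.
Biomass produced: P_X = Y_obs·Q·ΔS = 0.2275 × 2512 ≈ 571.5 kg VSS/d.

P_X ≈ 572 kg VSS/d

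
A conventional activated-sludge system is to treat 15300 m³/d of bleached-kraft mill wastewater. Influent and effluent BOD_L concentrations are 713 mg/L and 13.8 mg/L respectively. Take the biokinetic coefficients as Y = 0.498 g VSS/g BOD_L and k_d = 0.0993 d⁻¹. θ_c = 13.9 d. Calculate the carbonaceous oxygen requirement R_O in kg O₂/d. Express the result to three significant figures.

Y_obs = Y / (1 + k_d θ_c) = 0.498 / (1 + 0.0993 × 13.9) = 0.498 / 2.380 = 0.2092.
Substrate removed = Q·(S₀ − S) = 15300 m³/d × (713 − 13.8) g/m³ = 1.07×10^7 g/d = 10698 kg/d.
Net sludge production P_X = 0.2092 × 10698 = 2238 kg VSS/d.
Carbonaceous O₂ demand = substrate oxidised − cell-mass equivalent = 10698 − 1.42 × 2238 = 7520 kg O₂/d.

R_O ≈ 7520 kg O₂/d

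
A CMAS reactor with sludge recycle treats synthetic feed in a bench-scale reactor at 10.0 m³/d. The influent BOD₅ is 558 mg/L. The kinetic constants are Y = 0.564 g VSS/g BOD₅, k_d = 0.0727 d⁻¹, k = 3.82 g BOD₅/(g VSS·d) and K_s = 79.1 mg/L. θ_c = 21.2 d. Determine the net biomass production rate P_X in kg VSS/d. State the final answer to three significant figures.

P_X ≈ 1.23 kg VSS/d

Effluent substrate depends only on kinetics and SRT: S = K_s(1 + k_d θ_c) / [θ_c(Yk − k_d) − 1] = 79.1 × (1 + 0.0727 × 21.2) / [21.2 × (0.564 × 3.82 − 0.0727) − 1] = 201.0 / 43.13 = 4.660 mg/L.
Observed yield with endogenous decay: Y_obs = Y / (1 + k_d·θ_c) = 0.564 / (1 + 0.0727 × 21.2) = 0.564 / 2.541 = 0.2219 g VSS/g BOD₅.
ΔS = 558 − 4.66 = 553.3 mg/L, so the substrate removal rate is 10.0 × 553.3/1000 = 5.533 kg BOD₅/d.
P_X = Y_obs · Q(S₀ − S) = 0.2219 × 5.533 = 1.228 kg VSS/d.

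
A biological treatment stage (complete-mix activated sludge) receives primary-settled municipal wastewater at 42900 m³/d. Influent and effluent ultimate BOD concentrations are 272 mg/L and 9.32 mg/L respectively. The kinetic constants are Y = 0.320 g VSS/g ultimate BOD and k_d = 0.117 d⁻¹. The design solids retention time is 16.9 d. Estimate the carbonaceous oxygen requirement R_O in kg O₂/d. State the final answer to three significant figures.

Y_obs = Y / (1 + k_d θ_c) = 0.320 / (1 + 0.117 × 16.9) = 0.320 / 2.977 = 0.1075.
Substrate removed = Q·(S₀ − S) = 42900 m³/d × (272 − 9.32) g/m³ = 1.13×10^7 g/d = 11269 kg/d.
P_X = Y_obs·Q·(S₀ − S) = 0.1075 × 11269 = 1211 kg VSS/d.
R_O = Q·(S₀ − S) − 1.42·P_X = 11269 − 1.42 × 1211 = 9549 kg O₂/d.

R_O ≈ 9550 kg O₂/d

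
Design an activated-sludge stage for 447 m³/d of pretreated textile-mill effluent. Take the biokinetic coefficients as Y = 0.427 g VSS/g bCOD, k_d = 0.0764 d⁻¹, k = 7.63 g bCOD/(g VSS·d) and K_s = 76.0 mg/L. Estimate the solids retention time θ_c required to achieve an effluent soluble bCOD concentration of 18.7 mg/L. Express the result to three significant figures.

From 1/θ_c = Y·k·S/(K_s + S) − k_d: Y·k·S/(K_s+S) = 0.427 × 7.63 × 18.7 / (76.0 + 18.7) = 0.6433 d⁻¹.
θ_c = 1/(μ − k_d) = 1/(0.6433 − 0.0764) = 1/0.5669 = 1.764 d.

θ_c ≈ 1.76 d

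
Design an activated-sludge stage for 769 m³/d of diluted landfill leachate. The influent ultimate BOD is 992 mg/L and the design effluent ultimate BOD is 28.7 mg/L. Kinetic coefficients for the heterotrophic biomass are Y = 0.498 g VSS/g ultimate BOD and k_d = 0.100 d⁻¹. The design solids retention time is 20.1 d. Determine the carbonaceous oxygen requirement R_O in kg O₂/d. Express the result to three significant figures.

Correct the yield for decay: Y_obs = Y/(1 + k_d θ_c) = 0.498 / (1 + 0.100 × 20.1) = 0.498 / 3.010 = 0.1654.
Mass of ultimate BOD removed per day: Q(S₀ − S) = 769 × 963.3 g/m³ = 740.8 kg/d.
P_X = Y_obs·Q·(S₀ − S) = 0.1654 × 740.8 = 122.6 kg VSS/d.
R_O = Q·ΔS − 1.42 P_X = 740.8 − 174.0 = 566.7 kg O₂/d.

R_O ≈ 567 kg O₂/d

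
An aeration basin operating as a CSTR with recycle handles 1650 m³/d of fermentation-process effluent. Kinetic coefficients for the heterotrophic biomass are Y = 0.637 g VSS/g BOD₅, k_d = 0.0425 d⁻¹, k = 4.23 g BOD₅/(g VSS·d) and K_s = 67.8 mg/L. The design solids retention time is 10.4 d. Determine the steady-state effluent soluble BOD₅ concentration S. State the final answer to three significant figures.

S ≈ 3.68 mg/L

Effluent substrate depends only on kinetics and SRT: S = K_s(1 + k_d θ_c) / [θ_c(Yk − k_d) − 1] = 67.8 × (1 + 0.0425 × 10.4) / [10.4 × (0.637 × 4.23 − 0.0425) − 1] = 97.77 / 26.58 = 3.678 mg/L.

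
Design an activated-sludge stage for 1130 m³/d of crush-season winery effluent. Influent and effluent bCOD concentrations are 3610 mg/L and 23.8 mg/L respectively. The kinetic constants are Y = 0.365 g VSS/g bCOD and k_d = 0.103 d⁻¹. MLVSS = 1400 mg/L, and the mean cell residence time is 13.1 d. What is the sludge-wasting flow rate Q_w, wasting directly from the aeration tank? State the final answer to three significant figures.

Steady-state biomass mass balance: V·X·(1 + k_d·θ_c) = Y·Q·(S₀ − S)·θ_c, so V = 0.365 × 1130 × (3610 − 23.8) × 13.1 / [1400 × (1 + 0.103 × 13.1)] = 1.94×10^7 / 3289 = 5891 m³.
Wasting from the aeration tank: Q_w = V / θ_c = 5891 / 13.1 = 449.7 m³/d.

Q_w ≈ 450 m³/d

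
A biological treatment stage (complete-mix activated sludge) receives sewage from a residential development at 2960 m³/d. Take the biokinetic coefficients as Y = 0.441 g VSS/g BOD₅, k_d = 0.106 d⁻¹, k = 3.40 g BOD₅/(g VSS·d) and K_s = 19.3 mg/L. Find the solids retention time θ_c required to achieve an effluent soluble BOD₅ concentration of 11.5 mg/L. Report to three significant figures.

At the target effluent, Y k S/(K_s+S) = 0.441×3.40×11.5/30.80 = 0.5598 d⁻¹.
Then 1/θ_c = μ − k_d = 0.5598 − 0.106 = 0.4538 d⁻¹, giving θ_c = 2.203 d.

θ_c ≈ 2.20 d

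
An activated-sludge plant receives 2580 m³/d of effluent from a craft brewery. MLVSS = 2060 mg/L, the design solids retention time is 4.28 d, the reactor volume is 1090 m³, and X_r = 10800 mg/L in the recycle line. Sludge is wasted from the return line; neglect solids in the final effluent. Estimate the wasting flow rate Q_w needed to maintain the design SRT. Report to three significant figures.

Q_w ≈ 48.6 m³/d

θ_c = V·X/(Q_w·X_r) when wasting from the recycle, so Q_w = V·X/(θ_c·X_r) = 1090 × 2060 / (4.28 × 10800) = 48.58 m³/d.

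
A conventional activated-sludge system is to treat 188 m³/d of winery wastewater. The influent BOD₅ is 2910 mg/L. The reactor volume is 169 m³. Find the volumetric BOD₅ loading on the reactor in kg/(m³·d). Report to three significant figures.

L_v = Q S₀ / V = 188 × 2910 × 10⁻³ / 169.0 = 3.237 kg/(m³·d).

L_v ≈ 3.24 kg BOD₅/(m³·d)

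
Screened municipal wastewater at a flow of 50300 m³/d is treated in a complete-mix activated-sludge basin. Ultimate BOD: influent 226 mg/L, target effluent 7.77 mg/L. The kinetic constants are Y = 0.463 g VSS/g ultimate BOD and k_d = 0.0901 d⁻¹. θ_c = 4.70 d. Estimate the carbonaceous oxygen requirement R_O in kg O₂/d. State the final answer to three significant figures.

R_O ≈ 5910 kg O₂/d

The observed yield is Y_obs = Y/(1 + k_d·θ_c) = 0.463 / (1 + 0.0901 × 4.70) = 0.463 / 1.423 = 0.3253 g VSS per g ultimate BOD removed.
Substrate removed = Q·(S₀ − S) = 50300 m³/d × (226 − 7.77) g/m³ = 1.1×10^7 g/d = 10977 kg/d.
Net sludge production P_X = 0.3253 × 10977 = 3570 kg VSS/d.
R_O = Q·(S₀ − S) − 1.42·P_X = 10977 − 1.42 × 3570 = 5907 kg O₂/d.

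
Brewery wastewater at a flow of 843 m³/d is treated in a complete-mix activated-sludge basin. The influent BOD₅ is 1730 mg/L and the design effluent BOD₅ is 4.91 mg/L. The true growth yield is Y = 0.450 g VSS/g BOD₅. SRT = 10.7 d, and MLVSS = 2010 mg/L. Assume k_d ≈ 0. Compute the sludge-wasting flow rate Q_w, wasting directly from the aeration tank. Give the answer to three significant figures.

Q_w ≈ 326 m³/d

V·X = Y·Q·ΔS·θ_c gives V = 0.450 × 843 × (1730 − 4.91) × 10.7 / 2010 = 3484 m³.
For wasting at MLVSS concentration, Q_w = V/θ_c = 3484/10.7 = 325.6 m³/d.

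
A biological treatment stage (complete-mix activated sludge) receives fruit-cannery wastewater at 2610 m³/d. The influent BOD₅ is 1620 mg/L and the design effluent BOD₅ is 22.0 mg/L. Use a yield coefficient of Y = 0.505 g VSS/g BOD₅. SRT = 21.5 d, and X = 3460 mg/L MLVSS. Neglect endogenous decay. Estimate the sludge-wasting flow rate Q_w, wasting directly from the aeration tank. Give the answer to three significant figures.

V·X = Y·Q·ΔS·θ_c gives V = 0.505 × 2610 × (1620 − 22.0) × 21.5 / 3460 = 13088 m³.
For wasting at MLVSS concentration, Q_w = V/θ_c = 13088/21.5 = 608.7 m³/d.

Q_w ≈ 609 m³/d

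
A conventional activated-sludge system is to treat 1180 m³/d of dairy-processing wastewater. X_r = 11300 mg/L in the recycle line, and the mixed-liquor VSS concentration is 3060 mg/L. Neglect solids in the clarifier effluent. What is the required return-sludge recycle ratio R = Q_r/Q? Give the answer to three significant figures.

R ≈ 0.371

Mass balance around the secondary clarifier (neglecting effluent solids): R = X / (X_r − X) = 3060 / (11300 − 3060) = 0.3714.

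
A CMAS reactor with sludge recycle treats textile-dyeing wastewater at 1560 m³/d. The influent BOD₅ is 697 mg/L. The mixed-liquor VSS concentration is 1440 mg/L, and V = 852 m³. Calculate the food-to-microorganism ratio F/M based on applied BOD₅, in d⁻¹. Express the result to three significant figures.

F/M ≈ 0.886 d⁻¹

Food-to-microorganism ratio F/M = Q S₀ / (V X) = 1560 × 697 / (852.0 × 1440) = 0.8862 d⁻¹.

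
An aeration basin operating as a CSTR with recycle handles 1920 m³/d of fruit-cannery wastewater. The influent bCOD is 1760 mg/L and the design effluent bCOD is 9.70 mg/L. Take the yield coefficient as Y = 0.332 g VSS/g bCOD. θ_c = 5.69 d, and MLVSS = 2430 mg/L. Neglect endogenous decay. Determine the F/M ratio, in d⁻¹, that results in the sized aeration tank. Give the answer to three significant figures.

F/M ≈ 0.532 d⁻¹

V·X = Y·Q·ΔS·θ_c gives V = 0.332 × 1920 × (1760 − 9.70) × 5.69 / 2430 = 2613 m³.
Food-to-microorganism ratio F/M = Q S₀ / (V X) = 1920 × 1760 / (2613 × 2430) = 0.5323 d⁻¹.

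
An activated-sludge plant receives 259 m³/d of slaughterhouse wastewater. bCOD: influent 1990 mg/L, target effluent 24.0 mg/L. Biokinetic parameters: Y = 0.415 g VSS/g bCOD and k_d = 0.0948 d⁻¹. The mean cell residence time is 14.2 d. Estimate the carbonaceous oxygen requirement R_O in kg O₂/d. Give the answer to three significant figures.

Correct the yield for decay: Y_obs = Y/(1 + k_d θ_c) = 0.415 / (1 + 0.0948 × 14.2) = 0.415 / 2.346 = 0.1769.
ΔS = 1990 − 24.0 = 1966 mg/L, so the substrate removal rate is 259 × 1966/1000 = 509.2 kg bCOD/d.
Net sludge production P_X = 0.1769 × 509.2 = 90.07 kg VSS/d.
Carbonaceous O₂ demand = substrate oxidised − cell-mass equivalent = 509.2 − 1.42 × 90.07 = 381.3 kg O₂/d.

R_O ≈ 381 kg O₂/d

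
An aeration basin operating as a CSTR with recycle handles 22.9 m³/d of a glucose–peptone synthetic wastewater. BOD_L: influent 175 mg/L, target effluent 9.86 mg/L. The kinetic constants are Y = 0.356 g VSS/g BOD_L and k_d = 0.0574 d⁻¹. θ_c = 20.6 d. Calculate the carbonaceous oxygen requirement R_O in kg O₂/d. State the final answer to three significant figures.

Observed yield with endogenous decay: Y_obs = Y / (1 + k_d·θ_c) = 0.356 / (1 + 0.0574 × 20.6) = 0.356 / 2.182 = 0.1631 g VSS/g BOD_L.
ΔS = 175 − 9.86 = 165.1 mg/L, so the substrate removal rate is 22.9 × 165.1/1000 = 3.782 kg BOD_L/d.
P_X = Y_obs·Q·(S₀ − S) = 0.1631 × 3.782 = 0.6169 kg VSS/d.
R_O = Q·(S₀ − S) − 1.42·P_X = 3.782 − 1.42 × 0.6169 = 2.906 kg O₂/d.

R_O ≈ 2.91 kg O₂/d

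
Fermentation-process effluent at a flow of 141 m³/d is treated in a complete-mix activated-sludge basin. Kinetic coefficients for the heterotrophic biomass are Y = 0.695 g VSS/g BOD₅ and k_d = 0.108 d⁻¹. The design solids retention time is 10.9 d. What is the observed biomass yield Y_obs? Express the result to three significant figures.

Y_obs = Y / (1 + k_d θ_c) = 0.695 / (1 + 0.108 × 10.9) = 0.695 / 2.177 = 0.3192.

Y_obs ≈ 0.319 g VSS/g BOD₅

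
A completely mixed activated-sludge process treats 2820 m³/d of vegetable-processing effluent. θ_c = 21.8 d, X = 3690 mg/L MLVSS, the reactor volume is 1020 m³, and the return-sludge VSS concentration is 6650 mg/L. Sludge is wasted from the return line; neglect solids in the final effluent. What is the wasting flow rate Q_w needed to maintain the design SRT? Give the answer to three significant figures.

θ_c = V·X/(Q_w·X_r) when wasting from the recycle, so Q_w = V·X/(θ_c·X_r) = 1020 × 3690 / (21.8 × 6650) = 25.96 m³/d.

Q_w ≈ 26.0 m³/d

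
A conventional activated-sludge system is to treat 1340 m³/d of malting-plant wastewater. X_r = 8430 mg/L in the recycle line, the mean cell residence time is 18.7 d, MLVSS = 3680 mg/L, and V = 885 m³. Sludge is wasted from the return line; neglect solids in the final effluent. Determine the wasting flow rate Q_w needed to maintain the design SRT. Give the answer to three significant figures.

Q_w = (V·X)/(θ_c X_r) = 885.0 × 3680 / (18.7 × 8430) = 20.66 m³/d.

Q_w ≈ 20.7 m³/d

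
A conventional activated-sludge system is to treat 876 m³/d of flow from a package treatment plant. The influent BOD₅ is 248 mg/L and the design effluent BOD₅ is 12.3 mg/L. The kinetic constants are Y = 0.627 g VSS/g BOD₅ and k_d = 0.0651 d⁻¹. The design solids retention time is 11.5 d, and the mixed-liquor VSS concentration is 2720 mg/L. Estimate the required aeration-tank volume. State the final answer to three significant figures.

V ≈ 313 m³

From the SRT design equation V = Y Q (S₀−S) θ_c / [X (1 + k_d θ_c)] = 0.627 × 876 × (248 − 12.3) × 11.5 / [2720 × (1 + 0.0651 × 11.5)] = 1.49×10^6 / 4756 = 313.0 m³.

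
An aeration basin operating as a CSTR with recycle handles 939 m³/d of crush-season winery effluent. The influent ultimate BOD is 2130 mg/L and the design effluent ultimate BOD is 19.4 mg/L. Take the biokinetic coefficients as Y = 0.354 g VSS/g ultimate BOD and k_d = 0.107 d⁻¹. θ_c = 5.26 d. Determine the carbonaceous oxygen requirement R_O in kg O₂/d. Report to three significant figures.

The observed yield is Y_obs = Y/(1 + k_d·θ_c) = 0.354 / (1 + 0.107 × 5.26) = 0.354 / 1.563 = 0.2265 g VSS per g ultimate BOD removed.
ΔS = 2130 − 19.4 = 2111 mg/L, so the substrate removal rate is 939 × 2111/1000 = 1982 kg ultimate BOD/d.
Net sludge production P_X = 0.2265 × 1982 = 448.9 kg VSS/d.
R_O = Q·ΔS − 1.42 P_X = 1982 − 637.5 = 1344 kg O₂/d.

R_O ≈ 1340 kg O₂/d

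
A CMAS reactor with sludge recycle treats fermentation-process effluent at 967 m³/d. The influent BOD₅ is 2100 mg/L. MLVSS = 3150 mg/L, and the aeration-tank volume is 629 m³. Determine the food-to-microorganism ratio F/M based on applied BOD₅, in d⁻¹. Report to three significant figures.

F/M ≈ 1.02 d⁻¹

F/M = applied load / biomass = Q·S₀/(V·X) = 967 × 2100 / (629.0 × 3150) = 1.025 d⁻¹.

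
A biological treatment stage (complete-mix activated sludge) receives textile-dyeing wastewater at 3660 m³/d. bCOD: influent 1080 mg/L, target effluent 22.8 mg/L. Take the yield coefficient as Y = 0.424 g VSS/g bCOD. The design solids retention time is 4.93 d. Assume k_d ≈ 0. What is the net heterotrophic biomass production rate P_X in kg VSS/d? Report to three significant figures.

Since k_d ≈ 0, Y_obs = Y = 0.424 g VSS/g bCOD.
Mass of bCOD removed per day: Q(S₀ − S) = 3660 × 1057 g/m³ = 3869 kg/d.
P_X = Y_obs · Q(S₀ − S) = 0.4240 × 3869 = 1641 kg VSS/d.

P_X ≈ 1640 kg VSS/d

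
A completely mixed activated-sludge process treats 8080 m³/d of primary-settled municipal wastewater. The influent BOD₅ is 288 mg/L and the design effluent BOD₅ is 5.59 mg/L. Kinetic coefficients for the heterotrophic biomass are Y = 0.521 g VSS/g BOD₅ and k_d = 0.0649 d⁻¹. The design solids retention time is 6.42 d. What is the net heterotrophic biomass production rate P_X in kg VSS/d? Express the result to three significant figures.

Correct the yield for decay: Y_obs = Y/(1 + k_d θ_c) = 0.521 / (1 + 0.0649 × 6.42) = 0.521 / 1.417 = 0.3678.
Substrate removed = Q·(S₀ − S) = 8080 m³/d × (288 − 5.59) g/m³ = 2.28×10^6 g/d = 2282 kg/d.
Biomass produced: P_X = Y_obs·Q·ΔS = 0.3678 × 2282 ≈ 839.2 kg VSS/d.

P_X ≈ 839 kg VSS/d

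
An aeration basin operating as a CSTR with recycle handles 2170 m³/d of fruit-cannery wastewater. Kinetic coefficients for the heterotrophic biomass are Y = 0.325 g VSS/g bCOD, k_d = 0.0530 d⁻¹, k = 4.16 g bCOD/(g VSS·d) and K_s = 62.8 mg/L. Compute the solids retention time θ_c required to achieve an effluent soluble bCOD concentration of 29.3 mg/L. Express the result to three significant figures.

θ_c ≈ 2.65 d

Specific growth rate at S = 29.3 mg/L: μ = YkS/(K_s+S) = 0.325·4.16·29.3/(62.8+29.3) = 0.4301 d⁻¹.
1/θ_c = 0.4301 − 0.0530 = 0.3771 d⁻¹, so θ_c = 2.652 d.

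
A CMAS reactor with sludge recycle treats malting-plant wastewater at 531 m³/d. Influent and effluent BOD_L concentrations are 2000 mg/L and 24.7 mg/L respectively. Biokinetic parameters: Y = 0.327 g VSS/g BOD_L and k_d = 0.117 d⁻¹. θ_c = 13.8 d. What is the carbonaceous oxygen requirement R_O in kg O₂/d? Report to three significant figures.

R_O ≈ 863 kg O₂/d

Observed yield with endogenous decay: Y_obs = Y / (1 + k_d·θ_c) = 0.327 / (1 + 0.117 × 13.8) = 0.327 / 2.615 = 0.1251 g VSS/g BOD_L.
Substrate removed = Q·(S₀ − S) = 531 m³/d × (2000 − 24.7) g/m³ = 1.05×10^6 g/d = 1049 kg/d.
P_X = Y_obs·Q·(S₀ − S) = 0.1251 × 1049 = 131.2 kg VSS/d.
R_O = Q·ΔS − 1.42 P_X = 1049 − 186.3 = 862.6 kg O₂/d.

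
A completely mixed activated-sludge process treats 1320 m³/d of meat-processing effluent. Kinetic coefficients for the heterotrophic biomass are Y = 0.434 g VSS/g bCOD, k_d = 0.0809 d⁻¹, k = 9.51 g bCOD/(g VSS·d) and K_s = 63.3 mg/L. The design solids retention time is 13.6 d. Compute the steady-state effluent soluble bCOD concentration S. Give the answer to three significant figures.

S ≈ 2.46 mg/L

From the Monod/SRT balance for a CMAS, S = K_s·(1+k_d θ_c)/[θ_c·(Y k − k_d) − 1] = 63.3 × (1 + 0.0809 × 13.6) / [13.6 × (0.434 × 9.51 − 0.0809) − 1] = 132.9 / 54.03 = 2.461 mg/L.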